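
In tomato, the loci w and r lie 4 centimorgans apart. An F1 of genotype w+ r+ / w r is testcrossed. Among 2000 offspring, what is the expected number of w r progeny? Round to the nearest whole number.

A map distance of 4 centimorgans corresponds to a recombination frequency of 0.040.
The F1 is w+ r+ / w r, so w r is a parental gamete class with expected frequency (1 − r)/2 = 0.960/2 = 0.4800.
Expected number = 0.4800 × 2000 = 960.00 ≈ 960.

960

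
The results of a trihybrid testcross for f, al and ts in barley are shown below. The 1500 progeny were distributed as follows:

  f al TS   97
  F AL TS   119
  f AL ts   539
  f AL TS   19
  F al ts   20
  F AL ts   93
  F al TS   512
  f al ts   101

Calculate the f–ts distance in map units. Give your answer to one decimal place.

15.3 map units

The two most frequent reciprocal classes, F al TS and f AL ts, are the parental types, so the F1 was F al TS / f AL ts.
The two rarest classes, F al ts and f AL TS, are the double crossovers. Comparing them with the parentals, only the ts allele has switched, so ts is the middle locus and the order is f – ts – al.
Crossovers in the f–ts interval produce the single-crossover classes f al TS and F AL ts (97 + 93 = 190) plus the double crossovers (39).
RF(f–ts) = (190 + 39) / 1500 = 229/1500 = 0.1527 → 15.3 map units.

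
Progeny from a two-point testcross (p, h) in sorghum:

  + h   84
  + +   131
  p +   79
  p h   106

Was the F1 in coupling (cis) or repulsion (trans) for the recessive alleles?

The two most frequent classes are + + (131) and p h (106); these are the parental (non-recombinant) types.
So the F1 carried + + on one chromosome and p h on the other — the recessive alleles are on the same chromosome (cis / coupling).

cis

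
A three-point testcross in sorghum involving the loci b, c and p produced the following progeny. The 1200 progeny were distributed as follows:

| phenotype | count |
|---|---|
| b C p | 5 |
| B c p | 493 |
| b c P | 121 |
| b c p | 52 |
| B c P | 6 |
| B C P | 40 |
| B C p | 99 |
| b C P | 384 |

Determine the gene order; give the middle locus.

p

The two most frequent reciprocal classes, B c p and b C P, are the parental types, so the F1 was B c p / b C P.
The two rarest classes, B c P and b C p, are the double crossovers. Comparing them with the parentals, only the p allele has switched, so p is the middle locus and the order is c – p – b.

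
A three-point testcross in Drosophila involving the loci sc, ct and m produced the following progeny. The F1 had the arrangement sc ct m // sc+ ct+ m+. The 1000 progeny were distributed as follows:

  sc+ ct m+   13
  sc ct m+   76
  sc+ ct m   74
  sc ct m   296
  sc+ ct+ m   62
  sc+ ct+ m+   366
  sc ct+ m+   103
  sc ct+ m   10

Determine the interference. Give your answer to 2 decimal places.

The two rarest classes, sc ct+ m and sc+ ct m+, are the double crossovers. Comparing them with the parentals, only the ct allele has switched, so ct is the middle locus and the order is m – ct – sc.
m–ct: (138 + 23)/1000 = 0.1610; ct–sc: (177 + 23)/1000 = 0.2000.
Expected DCO frequency = 0.1610 × 0.2000 ≈ 0.03220; observed = 23/1000 ≈ 0.02300.
Coefficient of coincidence = 0.02300/0.03220 ≈ 0.71; interference = 1 − 0.71 = 0.29.

0.29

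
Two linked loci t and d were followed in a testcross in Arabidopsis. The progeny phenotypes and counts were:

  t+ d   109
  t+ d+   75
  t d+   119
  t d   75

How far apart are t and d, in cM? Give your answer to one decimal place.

The two most frequent classes, t+ d (109) and t d+ (119), are the parental types, so the F1 was t+ d / t d+.
The recombinant classes are t+ d+ and t d: 75 + 75 = 150.
Recombination frequency = 150/378 = 0.3968 ≈ 39.7%, i.e. 39.7 cM.

39.7 cM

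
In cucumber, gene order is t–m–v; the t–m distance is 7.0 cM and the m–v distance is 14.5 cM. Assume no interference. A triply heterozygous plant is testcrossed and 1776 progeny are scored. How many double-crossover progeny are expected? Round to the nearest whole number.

18

Map distances give recombination frequencies of 0.070 and 0.145 for the two intervals.
With no interference, expected double-crossover frequency = 0.070 × 0.145 = 0.01015.
Expected number = 0.01015 × 1776 = 18.03 ≈ 18.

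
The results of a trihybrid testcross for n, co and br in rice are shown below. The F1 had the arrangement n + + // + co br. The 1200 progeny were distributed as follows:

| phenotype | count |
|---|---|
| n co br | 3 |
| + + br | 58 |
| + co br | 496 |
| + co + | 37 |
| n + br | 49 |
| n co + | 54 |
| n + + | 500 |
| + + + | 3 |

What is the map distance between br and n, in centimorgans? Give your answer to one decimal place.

The two rarest classes, + + + and n co br, are the double crossovers. Comparing them with the parentals, only the n allele has switched, so n is the middle locus and the order is br – n – co.
Crossovers in the br–n interval produce the single-crossover classes n + br and + co + (49 + 37 = 86) plus the double crossovers (6).
RF(br–n) = (86 + 6) / 1200 = 92/1200 = 0.0767 → 7.7 centimorgans.

7.7 centimorgans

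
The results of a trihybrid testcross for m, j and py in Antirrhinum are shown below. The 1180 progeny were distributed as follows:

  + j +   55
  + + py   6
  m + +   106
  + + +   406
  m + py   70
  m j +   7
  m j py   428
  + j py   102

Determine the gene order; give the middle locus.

py

The two most frequent reciprocal classes, m j py and + + +, are the parental types, so the F1 was m j py / + + +.
The two rarest classes, m j + and + + py, are the double crossovers. Comparing them with the parentals, only the py allele has switched, so py is the middle locus and the order is j – py – m.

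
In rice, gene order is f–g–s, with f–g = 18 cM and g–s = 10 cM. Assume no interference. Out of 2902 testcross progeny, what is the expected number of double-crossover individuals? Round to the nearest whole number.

52

Map distances give recombination frequencies of 0.180 and 0.100 for the two intervals.
With no interference, expected double-crossover frequency = 0.180 × 0.100 = 0.01800.
Expected number = 0.01800 × 2902 = 52.24 ≈ 52.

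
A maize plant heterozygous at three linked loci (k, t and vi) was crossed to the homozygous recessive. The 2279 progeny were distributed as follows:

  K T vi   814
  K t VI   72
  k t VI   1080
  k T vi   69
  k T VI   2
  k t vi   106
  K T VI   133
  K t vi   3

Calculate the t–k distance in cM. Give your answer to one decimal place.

6.4 cM

The two most frequent reciprocal classes, k t VI and K T vi, are the parental types, so the F1 was k t VI / K T vi.
The two rarest classes, k T VI and K t vi, are the double crossovers. Comparing them with the parentals, only the t allele has switched, so t is the middle locus and the order is vi – t – k.
Crossovers in the t–k interval produce the single-crossover classes K t VI and k T vi (72 + 69 = 141) plus the double crossovers (5).
RF(t–k) = (141 + 5) / 2279 = 146/2279 = 0.0641 → 6.4 cM.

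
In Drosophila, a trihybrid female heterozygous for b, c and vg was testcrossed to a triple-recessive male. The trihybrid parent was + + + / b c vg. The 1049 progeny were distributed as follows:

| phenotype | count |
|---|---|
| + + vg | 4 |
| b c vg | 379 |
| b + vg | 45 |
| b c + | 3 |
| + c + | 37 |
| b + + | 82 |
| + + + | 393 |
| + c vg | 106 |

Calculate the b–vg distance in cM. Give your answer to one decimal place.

18.6 cM

The two rarest classes, + + vg and b c +, are the double crossovers. Comparing them with the parentals, only the vg allele has switched, so vg is the middle locus and the order is c – vg – b.
Crossovers in the vg–b interval produce the single-crossover classes b + + and + c vg (82 + 106 = 188) plus the double crossovers (7).
RF(vg–b) = (188 + 7) / 1049 = 195/1049 = 0.1859 → 18.6 cM.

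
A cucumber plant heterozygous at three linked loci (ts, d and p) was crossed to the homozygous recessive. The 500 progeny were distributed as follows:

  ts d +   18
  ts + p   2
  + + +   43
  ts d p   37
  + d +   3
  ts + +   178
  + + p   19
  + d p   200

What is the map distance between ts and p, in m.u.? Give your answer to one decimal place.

17.0 m.u.

The two most frequent reciprocal classes, ts + + and + d p, are the parental types, so the F1 was ts + + / + d p.
The two rarest classes, ts + p and + d +, are the double crossovers. Comparing them with the parentals, only the p allele has switched, so p is the middle locus and the order is ts – p – d.
Crossovers in the ts–p interval produce the single-crossover classes + + + and ts d p (43 + 37 = 80) plus the double crossovers (5).
RF(ts–p) = (80 + 5) / 500 = 85/500 = 0.1700 → 17.0 m.u.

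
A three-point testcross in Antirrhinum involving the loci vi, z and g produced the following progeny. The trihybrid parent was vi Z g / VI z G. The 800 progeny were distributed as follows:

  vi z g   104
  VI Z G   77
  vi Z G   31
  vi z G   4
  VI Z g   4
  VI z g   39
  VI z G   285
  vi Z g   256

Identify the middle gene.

vi

The two rarest classes, VI Z g and vi z G, are the double crossovers. Comparing them with the parentals, only the vi allele has switched, so vi is the middle locus and the order is z – vi – g.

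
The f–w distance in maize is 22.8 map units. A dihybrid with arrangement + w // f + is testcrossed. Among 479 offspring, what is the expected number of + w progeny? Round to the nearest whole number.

185

A map distance of 22.8 map units corresponds to a recombination frequency of 0.228.
The F1 is + w / f +, so + w is a parental gamete class with expected frequency (1 − r)/2 = 0.772/2 = 0.3860.
Expected number = 0.3860 × 479 = 184.89 ≈ 185.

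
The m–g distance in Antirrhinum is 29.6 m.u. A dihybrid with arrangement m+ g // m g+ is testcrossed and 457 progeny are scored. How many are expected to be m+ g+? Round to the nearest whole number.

A map distance of 29.6 m.u. corresponds to a recombination frequency of 0.296.
The F1 is m+ g / m g+, so m+ g+ is a recombinant gamete class with expected frequency r/2 = 0.296/2 = 0.1480.
Expected number = 0.1480 × 457 = 67.64 ≈ 68.

68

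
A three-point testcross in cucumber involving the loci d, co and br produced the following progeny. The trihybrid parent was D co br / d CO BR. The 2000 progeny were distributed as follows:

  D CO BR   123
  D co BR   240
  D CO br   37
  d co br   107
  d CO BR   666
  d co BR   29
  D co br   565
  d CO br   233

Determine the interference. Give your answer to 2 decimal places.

0.17

The two rarest classes, D CO br and d co BR, are the double crossovers. Comparing them with the parentals, only the co allele has switched, so co is the middle locus and the order is br – co – d.
br–co: (473 + 66)/2000 = 0.2695; co–d: (230 + 66)/2000 = 0.1480.
Expected DCO frequency = 0.2695 × 0.1480 ≈ 0.03989; observed = 66/2000 ≈ 0.03300.
Coefficient of coincidence = 0.03300/0.03989 ≈ 0.83; interference = 1 − 0.83 = 0.17.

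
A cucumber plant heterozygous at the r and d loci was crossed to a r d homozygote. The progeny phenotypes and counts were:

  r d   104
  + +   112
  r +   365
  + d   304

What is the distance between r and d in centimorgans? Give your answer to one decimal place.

24.4 centimorgans

The two most frequent classes, + d (304) and r + (365), are the parental types, so the F1 was + d / r +.
The recombinant classes are + + and r d: 112 + 104 = 216.
Recombination frequency = 216/885 = 0.2441 ≈ 24.4%, i.e. 24.4 centimorgans.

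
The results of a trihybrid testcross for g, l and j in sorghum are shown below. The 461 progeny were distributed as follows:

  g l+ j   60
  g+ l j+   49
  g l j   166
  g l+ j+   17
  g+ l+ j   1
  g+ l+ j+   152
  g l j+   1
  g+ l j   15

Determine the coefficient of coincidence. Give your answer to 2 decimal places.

0.24

The two most frequent reciprocal classes, g+ l+ j+ and g l j, are the parental types, so the F1 was g+ l+ j+ / g l j.
The two rarest classes, g+ l+ j and g l j+, are the double crossovers. Comparing them with the parentals, only the j allele has switched, so j is the middle locus and the order is g – j – l.
g–j: (32 + 2)/461 = 0.0738; j–l: (109 + 2)/461 = 0.2408.
Expected DCO frequency = 0.0738 × 0.2408 ≈ 0.01777; observed = 2/461 ≈ 0.00434.
Coefficient of coincidence = 0.00434/0.01777 ≈ 0.24.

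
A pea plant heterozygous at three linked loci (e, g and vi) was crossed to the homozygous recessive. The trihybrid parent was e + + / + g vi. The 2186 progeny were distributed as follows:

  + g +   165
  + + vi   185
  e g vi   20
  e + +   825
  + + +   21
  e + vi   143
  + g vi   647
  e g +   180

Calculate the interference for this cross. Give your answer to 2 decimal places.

0.37

The two rarest classes, + + + and e g vi, are the double crossovers. Comparing them with the parentals, only the e allele has switched, so e is the middle locus and the order is vi – e – g.
vi–e: (308 + 41)/2186 = 0.1597; e–g: (365 + 41)/2186 = 0.1857.
Expected DCO frequency = 0.1597 × 0.1857 ≈ 0.02966; observed = 41/2186 ≈ 0.01876.
Coefficient of coincidence = 0.01876/0.02966 ≈ 0.63; interference = 1 − 0.63 = 0.37.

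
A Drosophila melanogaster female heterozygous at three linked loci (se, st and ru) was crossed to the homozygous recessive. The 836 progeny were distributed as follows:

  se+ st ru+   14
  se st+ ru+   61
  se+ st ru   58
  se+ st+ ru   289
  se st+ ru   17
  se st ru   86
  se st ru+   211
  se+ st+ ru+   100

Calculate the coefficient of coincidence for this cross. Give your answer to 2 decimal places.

0.80

The two most frequent reciprocal classes, se+ st+ ru and se st ru+, are the parental types, so the F1 was se+ st+ ru / se st ru+.
The two rarest classes, se st+ ru and se+ st ru+, are the double crossovers. Comparing them with the parentals, only the se allele has switched, so se is the middle locus and the order is st – se – ru.
st–se: (119 + 31)/836 = 0.1794; se–ru: (186 + 31)/836 = 0.2596.
Expected DCO frequency = 0.1794 × 0.2596 ≈ 0.04657; observed = 31/836 ≈ 0.03708.
Coefficient of coincidence = 0.03708/0.04657 ≈ 0.80.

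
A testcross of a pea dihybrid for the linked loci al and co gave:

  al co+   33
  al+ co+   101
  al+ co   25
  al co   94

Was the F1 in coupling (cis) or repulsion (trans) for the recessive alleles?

cis

The two most frequent classes are al+ co+ (101) and al co (94); these are the parental (non-recombinant) types.
So the F1 carried al+ co+ on one chromosome and al co on the other — the recessive alleles are on the same chromosome (cis / coupling).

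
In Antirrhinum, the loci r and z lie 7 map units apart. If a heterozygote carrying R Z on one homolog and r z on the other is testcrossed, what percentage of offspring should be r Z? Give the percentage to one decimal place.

3.5%

A map distance of 7 map units corresponds to a recombination frequency of 0.070.
The F1 is R Z / r z, so r Z is a recombinant gamete class with expected frequency r/2 = 0.070/2 = 0.0350.
That is 0.0350 = 3.5% of the progeny.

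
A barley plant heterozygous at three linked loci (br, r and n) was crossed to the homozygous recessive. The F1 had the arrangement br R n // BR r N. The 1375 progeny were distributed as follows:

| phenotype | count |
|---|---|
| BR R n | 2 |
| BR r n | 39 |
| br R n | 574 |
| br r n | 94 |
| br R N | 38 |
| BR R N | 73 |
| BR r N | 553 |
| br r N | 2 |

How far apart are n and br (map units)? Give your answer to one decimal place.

5.9 map units

The two rarest classes, BR R n and br r N, are the double crossovers. Comparing them with the parentals, only the br allele has switched, so br is the middle locus and the order is r – br – n.
Crossovers in the br–n interval produce the single-crossover classes br R N and BR r n (38 + 39 = 77) plus the double crossovers (4).
RF(br–n) = (77 + 4) / 1375 = 81/1375 = 0.0589 → 5.9 map units.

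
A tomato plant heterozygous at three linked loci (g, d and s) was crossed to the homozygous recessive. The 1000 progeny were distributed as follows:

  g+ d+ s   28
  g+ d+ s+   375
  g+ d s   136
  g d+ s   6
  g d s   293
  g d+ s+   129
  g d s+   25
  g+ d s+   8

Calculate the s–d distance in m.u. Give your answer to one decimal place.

The two most frequent reciprocal classes, g+ d+ s+ and g d s, are the parental types, so the F1 was g+ d+ s+ / g d s.
The two rarest classes, g+ d s+ and g d+ s, are the double crossovers. Comparing them with the parentals, only the d allele has switched, so d is the middle locus and the order is s – d – g.
Crossovers in the s–d interval produce the single-crossover classes g+ d+ s and g d s+ (28 + 25 = 53) plus the double crossovers (14).
RF(s–d) = (53 + 14) / 1000 = 67/1000 = 0.0670 → 6.7 m.u.

6.7 m.u.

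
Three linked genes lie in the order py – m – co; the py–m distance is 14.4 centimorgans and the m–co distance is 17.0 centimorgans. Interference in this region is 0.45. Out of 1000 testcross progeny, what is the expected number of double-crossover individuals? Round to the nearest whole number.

13

Map distances give recombination frequencies of 0.144 and 0.170 for the two intervals.
With interference 0.45 (so coincidence = 0.55), expected double-crossover frequency = 0.144 × 0.170 × 0.55 = 0.01346.
Expected number = 0.01346 × 1000 = 13.46 ≈ 13.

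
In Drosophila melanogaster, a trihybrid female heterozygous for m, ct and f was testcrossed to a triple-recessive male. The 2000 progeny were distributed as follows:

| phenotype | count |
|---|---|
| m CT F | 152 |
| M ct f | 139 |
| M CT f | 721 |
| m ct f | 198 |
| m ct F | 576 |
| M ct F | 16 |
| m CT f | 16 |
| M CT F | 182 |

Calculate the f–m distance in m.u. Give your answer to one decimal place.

20.6 m.u.

The two most frequent reciprocal classes, M CT f and m ct F, are the parental types, so the F1 was M CT f / m ct F.
The two rarest classes, m CT f and M ct F, are the double crossovers. Comparing them with the parentals, only the m allele has switched, so m is the middle locus and the order is ct – m – f.
Crossovers in the m–f interval produce the single-crossover classes M CT F and m ct f (182 + 198 = 380) plus the double crossovers (32).
RF(m–f) = (380 + 32) / 2000 = 412/2000 = 0.2060 → 20.6 m.u.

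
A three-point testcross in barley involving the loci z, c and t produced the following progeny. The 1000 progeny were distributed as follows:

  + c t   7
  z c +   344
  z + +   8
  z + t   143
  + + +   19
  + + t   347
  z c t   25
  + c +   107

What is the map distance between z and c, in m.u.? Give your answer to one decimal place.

The two most frequent reciprocal classes, + + t and z c +, are the parental types, so the F1 was + + t / z c +.
The two rarest classes, + c t and z + +, are the double crossovers. Comparing them with the parentals, only the c allele has switched, so c is the middle locus and the order is z – c – t.
Crossovers in the z–c interval produce the single-crossover classes z + t and + c + (143 + 107 = 250) plus the double crossovers (15).
RF(z–c) = (250 + 15) / 1000 = 265/1000 = 0.2650 → 26.5 m.u.

26.5 m.u.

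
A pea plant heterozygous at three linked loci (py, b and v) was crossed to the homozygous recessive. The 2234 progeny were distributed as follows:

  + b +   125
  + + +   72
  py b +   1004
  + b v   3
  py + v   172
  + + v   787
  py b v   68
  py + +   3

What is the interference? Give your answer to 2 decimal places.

The two most frequent reciprocal classes, + + v and py b +, are the parental types, so the F1 was + + v / py b +.
The two rarest classes, + b v and py + +, are the double crossovers. Comparing them with the parentals, only the b allele has switched, so b is the middle locus and the order is py – b – v.
py–b: (297 + 6)/2234 = 0.1356; b–v: (140 + 6)/2234 = 0.0654.
Expected DCO frequency = 0.1356 × 0.0654 ≈ 0.00887; observed = 6/2234 ≈ 0.00269.
Coefficient of coincidence = 0.00269/0.00887 ≈ 0.30; interference = 1 − 0.30 = 0.70.

0.70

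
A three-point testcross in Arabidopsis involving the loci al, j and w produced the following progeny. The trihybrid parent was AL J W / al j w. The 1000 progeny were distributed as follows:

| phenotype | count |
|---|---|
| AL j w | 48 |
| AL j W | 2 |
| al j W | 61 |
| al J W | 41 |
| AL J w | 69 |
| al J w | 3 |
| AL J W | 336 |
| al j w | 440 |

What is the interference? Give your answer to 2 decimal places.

The two rarest classes, AL j W and al J w, are the double crossovers. Comparing them with the parentals, only the j allele has switched, so j is the middle locus and the order is w – j – al.
w–j: (130 + 5)/1000 = 0.1350; j–al: (89 + 5)/1000 = 0.0940.
Expected DCO frequency = 0.1350 × 0.0940 ≈ 0.01269; observed = 5/1000 ≈ 0.00500.
Coefficient of coincidence = 0.00500/0.01269 ≈ 0.39; interference = 1 − 0.39 = 0.61.

0.61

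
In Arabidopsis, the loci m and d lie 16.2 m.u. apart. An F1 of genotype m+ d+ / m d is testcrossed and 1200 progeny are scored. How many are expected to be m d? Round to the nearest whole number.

A map distance of 16.2 m.u. corresponds to a recombination frequency of 0.162.
The F1 is m+ d+ / m d, so m d is a parental gamete class with expected frequency (1 − r)/2 = 0.838/2 = 0.4190.
Expected number = 0.4190 × 1200 = 502.80 ≈ 503.

503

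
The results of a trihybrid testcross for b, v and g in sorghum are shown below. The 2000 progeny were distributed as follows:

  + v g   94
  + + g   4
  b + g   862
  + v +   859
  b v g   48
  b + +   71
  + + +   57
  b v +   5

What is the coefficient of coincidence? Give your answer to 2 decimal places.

The two most frequent reciprocal classes, + v + and b + g, are the parental types, so the F1 was + v + / b + g.
The two rarest classes, b v + and + + g, are the double crossovers. Comparing them with the parentals, only the b allele has switched, so b is the middle locus and the order is g – b – v.
g–b: (165 + 9)/2000 = 0.0870; b–v: (105 + 9)/2000 = 0.0570.
Expected DCO frequency = 0.0870 × 0.0570 ≈ 0.00496; observed = 9/2000 ≈ 0.00450.
Coefficient of coincidence = 0.00450/0.00496 ≈ 0.91.

0.91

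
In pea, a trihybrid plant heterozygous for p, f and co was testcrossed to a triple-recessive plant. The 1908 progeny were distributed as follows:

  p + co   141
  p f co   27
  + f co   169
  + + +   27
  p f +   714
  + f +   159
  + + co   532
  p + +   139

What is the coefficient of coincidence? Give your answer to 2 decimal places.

The two most frequent reciprocal classes, + + co and p f +, are the parental types, so the F1 was + + co / p f +.
The two rarest classes, + + + and p f co, are the double crossovers. Comparing them with the parentals, only the co allele has switched, so co is the middle locus and the order is f – co – p.
f–co: (308 + 54)/1908 = 0.1897; co–p: (300 + 54)/1908 = 0.1855.
Expected DCO frequency = 0.1897 × 0.1855 ≈ 0.03519; observed = 54/1908 ≈ 0.02830.
Coefficient of coincidence = 0.02830/0.03519 ≈ 0.80.

0.80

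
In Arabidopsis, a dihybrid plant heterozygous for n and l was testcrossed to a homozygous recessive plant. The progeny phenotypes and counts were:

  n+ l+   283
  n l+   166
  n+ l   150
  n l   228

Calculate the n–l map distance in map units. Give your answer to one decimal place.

38.2 map units

The two most frequent classes, n+ l+ (283) and n l (228), are the parental types, so the F1 was n+ l+ / n l.
The recombinant classes are n+ l and n l+: 150 + 166 = 316.
Recombination frequency = 316/827 = 0.3821 ≈ 38.2%, i.e. 38.2 map units.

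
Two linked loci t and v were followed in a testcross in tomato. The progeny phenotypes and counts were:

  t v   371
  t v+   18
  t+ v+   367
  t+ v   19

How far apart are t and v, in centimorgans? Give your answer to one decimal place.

The two most frequent classes, t+ v+ (367) and t v (371), are the parental types, so the F1 was t+ v+ / t v.
The recombinant classes are t+ v and t v+: 19 + 18 = 37.
Recombination frequency = 37/775 = 0.0477 ≈ 4.8%, i.e. 4.8 centimorgans.

4.8 centimorgans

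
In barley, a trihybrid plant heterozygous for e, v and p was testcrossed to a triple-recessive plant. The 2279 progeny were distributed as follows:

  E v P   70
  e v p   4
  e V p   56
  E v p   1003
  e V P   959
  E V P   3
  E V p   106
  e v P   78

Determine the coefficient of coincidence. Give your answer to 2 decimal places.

0.63

The two most frequent reciprocal classes, e V P and E v p, are the parental types, so the F1 was e V P / E v p.
The two rarest classes, E V P and e v p, are the double crossovers. Comparing them with the parentals, only the e allele has switched, so e is the middle locus and the order is p – e – v.
p–e: (126 + 7)/2279 = 0.0584; e–v: (184 + 7)/2279 = 0.0838.
Expected DCO frequency = 0.0584 × 0.0838 ≈ 0.00489; observed = 7/2279 ≈ 0.00307.
Coefficient of coincidence = 0.00307/0.00489 ≈ 0.63.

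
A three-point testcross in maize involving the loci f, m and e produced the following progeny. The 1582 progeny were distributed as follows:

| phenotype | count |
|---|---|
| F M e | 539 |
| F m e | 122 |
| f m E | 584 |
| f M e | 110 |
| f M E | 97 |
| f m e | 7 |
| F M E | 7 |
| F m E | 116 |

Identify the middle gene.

The two most frequent reciprocal classes, F M e and f m E, are the parental types, so the F1 was F M e / f m E.
The two rarest classes, F M E and f m e, are the double crossovers. Comparing them with the parentals, only the e allele has switched, so e is the middle locus and the order is f – e – m.

e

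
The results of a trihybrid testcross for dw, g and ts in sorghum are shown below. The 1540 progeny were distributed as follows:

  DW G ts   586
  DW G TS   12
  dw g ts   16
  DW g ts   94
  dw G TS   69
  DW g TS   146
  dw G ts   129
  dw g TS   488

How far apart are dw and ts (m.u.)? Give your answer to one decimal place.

The two most frequent reciprocal classes, DW G ts and dw g TS, are the parental types, so the F1 was DW G ts / dw g TS.
The two rarest classes, DW G TS and dw g ts, are the double crossovers. Comparing them with the parentals, only the ts allele has switched, so ts is the middle locus and the order is g – ts – dw.
Crossovers in the ts–dw interval produce the single-crossover classes dw G ts and DW g TS (129 + 146 = 275) plus the double crossovers (28).
RF(ts–dw) = (275 + 28) / 1540 = 303/1540 = 0.1968 → 19.7 m.u.

19.7 m.u.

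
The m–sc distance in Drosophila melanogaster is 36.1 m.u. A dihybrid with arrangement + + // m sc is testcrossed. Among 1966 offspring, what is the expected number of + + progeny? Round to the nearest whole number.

A map distance of 36.1 m.u. corresponds to a recombination frequency of 0.361.
The F1 is + + / m sc, so + + is a parental gamete class with expected frequency (1 − r)/2 = 0.639/2 = 0.3195.
Expected number = 0.3195 × 1966 = 628.14 ≈ 628.

628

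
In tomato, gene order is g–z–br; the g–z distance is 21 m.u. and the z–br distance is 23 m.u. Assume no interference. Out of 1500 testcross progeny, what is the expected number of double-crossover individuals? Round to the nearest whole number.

Map distances give recombination frequencies of 0.210 and 0.230 for the two intervals.
With no interference, expected double-crossover frequency = 0.210 × 0.230 = 0.04830.
Expected number = 0.04830 × 1500 = 72.45 ≈ 72.

72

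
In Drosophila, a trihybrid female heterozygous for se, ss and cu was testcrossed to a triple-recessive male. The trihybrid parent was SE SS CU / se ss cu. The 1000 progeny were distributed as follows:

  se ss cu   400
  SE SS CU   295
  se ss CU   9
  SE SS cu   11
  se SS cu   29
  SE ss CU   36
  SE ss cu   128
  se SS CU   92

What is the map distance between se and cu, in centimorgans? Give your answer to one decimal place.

24.0 centimorgans

The two rarest classes, SE SS cu and se ss CU, are the double crossovers. Comparing them with the parentals, only the cu allele has switched, so cu is the middle locus and the order is ss – cu – se.
Crossovers in the cu–se interval produce the single-crossover classes se SS CU and SE ss cu (92 + 128 = 220) plus the double crossovers (20).
RF(cu–se) = (220 + 20) / 1000 = 240/1000 = 0.2400 → 24.0 centimorgans.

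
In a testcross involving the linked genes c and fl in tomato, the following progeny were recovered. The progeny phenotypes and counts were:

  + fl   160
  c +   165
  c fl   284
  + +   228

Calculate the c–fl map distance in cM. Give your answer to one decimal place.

38.8 cM

The two most frequent classes, + + (228) and c fl (284), are the parental types, so the F1 was + + / c fl.
The recombinant classes are + fl and c +: 160 + 165 = 325.
Recombination frequency = 325/837 = 0.3883 ≈ 38.8%, i.e. 38.8 cM.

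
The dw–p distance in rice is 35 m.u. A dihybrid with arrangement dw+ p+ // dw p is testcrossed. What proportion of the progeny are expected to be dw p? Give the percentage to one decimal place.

A map distance of 35 m.u. corresponds to a recombination frequency of 0.350.
The F1 is dw+ p+ / dw p, so dw p is a parental gamete class with expected frequency (1 − r)/2 = 0.650/2 = 0.3250.
That is 0.3250 = 32.5% of the progeny.

32.5%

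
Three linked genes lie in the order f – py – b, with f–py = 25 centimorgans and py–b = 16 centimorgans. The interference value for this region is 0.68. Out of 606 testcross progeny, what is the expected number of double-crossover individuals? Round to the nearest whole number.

8

Map distances give recombination frequencies of 0.250 and 0.160 for the two intervals.
With interference 0.68 (so coincidence = 0.32), expected double-crossover frequency = 0.250 × 0.160 × 0.32 = 0.01280.
Expected number = 0.01280 × 606 = 7.76 ≈ 8.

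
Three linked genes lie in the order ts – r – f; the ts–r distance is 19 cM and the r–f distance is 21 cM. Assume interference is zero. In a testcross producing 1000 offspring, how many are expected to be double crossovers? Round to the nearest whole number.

40

Map distances give recombination frequencies of 0.190 and 0.210 for the two intervals.
With no interference, expected double-crossover frequency = 0.190 × 0.210 = 0.03990.
Expected number = 0.03990 × 1000 = 39.90 ≈ 40.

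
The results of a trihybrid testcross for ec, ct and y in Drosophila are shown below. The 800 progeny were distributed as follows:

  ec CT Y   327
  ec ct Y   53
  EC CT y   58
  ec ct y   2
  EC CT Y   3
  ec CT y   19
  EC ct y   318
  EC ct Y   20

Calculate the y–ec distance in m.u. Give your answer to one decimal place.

5.5 m.u.

The two most frequent reciprocal classes, ec CT Y and EC ct y, are the parental types, so the F1 was ec CT Y / EC ct y.
The two rarest classes, EC CT Y and ec ct y, are the double crossovers. Comparing them with the parentals, only the ec allele has switched, so ec is the middle locus and the order is ct – ec – y.
Crossovers in the ec–y interval produce the single-crossover classes ec CT y and EC ct Y (19 + 20 = 39) plus the double crossovers (5).
RF(ec–y) = (39 + 5) / 800 = 44/800 = 0.0550 → 5.5 m.u.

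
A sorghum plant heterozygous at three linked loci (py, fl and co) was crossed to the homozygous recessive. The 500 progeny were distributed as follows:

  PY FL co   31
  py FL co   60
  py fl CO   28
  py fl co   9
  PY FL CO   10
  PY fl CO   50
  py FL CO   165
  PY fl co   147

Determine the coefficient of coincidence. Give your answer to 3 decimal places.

The two most frequent reciprocal classes, PY fl co and py FL CO, are the parental types, so the F1 was PY fl co / py FL CO.
The two rarest classes, py fl co and PY FL CO, are the double crossovers. Comparing them with the parentals, only the py allele has switched, so py is the middle locus and the order is co – py – fl.
co–py: (110 + 19)/500 = 0.2580; py–fl: (59 + 19)/500 = 0.1560.
Expected DCO frequency = 0.2580 × 0.1560 ≈ 0.04025; observed = 19/500 ≈ 0.03800.
Coefficient of coincidence = 0.03800/0.04025 ≈ 0.944.

0.944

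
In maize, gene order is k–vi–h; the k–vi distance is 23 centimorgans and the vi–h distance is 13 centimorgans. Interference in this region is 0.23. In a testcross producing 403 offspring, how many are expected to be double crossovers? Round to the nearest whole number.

9

Map distances give recombination frequencies of 0.230 and 0.130 for the two intervals.
With interference 0.23 (so coincidence = 0.77), expected double-crossover frequency = 0.230 × 0.130 × 0.77 = 0.02302.
Expected number = 0.02302 × 403 = 9.28 ≈ 9.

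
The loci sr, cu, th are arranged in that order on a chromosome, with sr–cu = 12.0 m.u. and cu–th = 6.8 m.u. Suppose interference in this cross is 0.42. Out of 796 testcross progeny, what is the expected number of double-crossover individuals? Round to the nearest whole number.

Map distances give recombination frequencies of 0.120 and 0.068 for the two intervals.
With interference 0.42 (so coincidence = 0.58), expected double-crossover frequency = 0.120 × 0.068 × 0.58 = 0.00473.
Expected number = 0.00473 × 796 = 3.77 ≈ 4.

4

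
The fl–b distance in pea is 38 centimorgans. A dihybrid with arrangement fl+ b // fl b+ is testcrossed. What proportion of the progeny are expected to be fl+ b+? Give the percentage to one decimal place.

A map distance of 38 centimorgans corresponds to a recombination frequency of 0.380.
The F1 is fl+ b / fl b+, so fl+ b+ is a recombinant gamete class with expected frequency r/2 = 0.380/2 = 0.1900.
That is 0.1900 = 19.0% of the progeny.

19.0%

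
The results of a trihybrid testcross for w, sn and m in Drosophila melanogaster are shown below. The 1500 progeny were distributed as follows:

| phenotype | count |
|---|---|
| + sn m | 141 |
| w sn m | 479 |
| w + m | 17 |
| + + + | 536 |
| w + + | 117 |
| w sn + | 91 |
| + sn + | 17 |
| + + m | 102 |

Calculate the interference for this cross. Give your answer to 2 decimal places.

The two most frequent reciprocal classes, w sn m and + + +, are the parental types, so the F1 was w sn m / + + +.
The two rarest classes, w + m and + sn +, are the double crossovers. Comparing them with the parentals, only the sn allele has switched, so sn is the middle locus and the order is w – sn – m.
w–sn: (258 + 34)/1500 = 0.1947; sn–m: (193 + 34)/1500 = 0.1513.
Expected DCO frequency = 0.1947 × 0.1513 ≈ 0.02946; observed = 34/1500 ≈ 0.02267.
Coefficient of coincidence = 0.02267/0.02946 ≈ 0.77; interference = 1 − 0.77 = 0.23.

0.23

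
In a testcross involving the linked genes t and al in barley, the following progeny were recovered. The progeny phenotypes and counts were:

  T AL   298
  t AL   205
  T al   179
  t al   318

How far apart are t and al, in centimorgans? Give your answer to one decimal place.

The two most frequent classes, T AL (298) and t al (318), are the parental types, so the F1 was T AL / t al.
The recombinant classes are T al and t AL: 179 + 205 = 384.
Recombination frequency = 384/1000 = 0.3840 ≈ 38.4%, i.e. 38.4 centimorgans.

38.4 centimorgans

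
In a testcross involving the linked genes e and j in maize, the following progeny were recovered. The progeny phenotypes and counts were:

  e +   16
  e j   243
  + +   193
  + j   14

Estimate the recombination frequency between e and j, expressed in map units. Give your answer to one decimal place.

The two most frequent classes, + + (193) and e j (243), are the parental types, so the F1 was + + / e j.
The recombinant classes are + j and e +: 14 + 16 = 30.
Recombination frequency = 30/466 = 0.0644 ≈ 6.4%, i.e. 6.4 map units.

6.4 map units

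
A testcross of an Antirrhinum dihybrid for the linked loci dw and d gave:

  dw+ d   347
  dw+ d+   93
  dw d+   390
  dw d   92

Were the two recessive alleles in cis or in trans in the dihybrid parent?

The two most frequent classes are dw+ d (347) and dw d+ (390); these are the parental (non-recombinant) types.
So the F1 carried dw+ d on one chromosome and dw d+ on the other — the recessive alleles are on opposite chromosomes (trans / repulsion).

trans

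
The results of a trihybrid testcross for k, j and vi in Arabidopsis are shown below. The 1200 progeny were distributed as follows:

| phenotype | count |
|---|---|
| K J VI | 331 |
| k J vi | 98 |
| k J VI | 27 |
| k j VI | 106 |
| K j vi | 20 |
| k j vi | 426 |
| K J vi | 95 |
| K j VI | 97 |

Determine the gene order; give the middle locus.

k

The two most frequent reciprocal classes, K J VI and k j vi, are the parental types, so the F1 was K J VI / k j vi.
The two rarest classes, k J VI and K j vi, are the double crossovers. Comparing them with the parentals, only the k allele has switched, so k is the middle locus and the order is vi – k – j.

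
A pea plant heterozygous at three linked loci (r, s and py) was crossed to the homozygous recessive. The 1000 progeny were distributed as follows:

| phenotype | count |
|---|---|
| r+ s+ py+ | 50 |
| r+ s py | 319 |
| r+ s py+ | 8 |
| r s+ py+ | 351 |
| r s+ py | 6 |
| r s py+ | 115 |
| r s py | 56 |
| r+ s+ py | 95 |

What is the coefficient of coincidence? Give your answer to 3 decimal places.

0.521

The two most frequent reciprocal classes, r+ s py and r s+ py+, are the parental types, so the F1 was r+ s py / r s+ py+.
The two rarest classes, r+ s py+ and r s+ py, are the double crossovers. Comparing them with the parentals, only the py allele has switched, so py is the middle locus and the order is r – py – s.
r–py: (106 + 14)/1000 = 0.1200; py–s: (210 + 14)/1000 = 0.2240.
Expected DCO frequency = 0.1200 × 0.2240 ≈ 0.02688; observed = 14/1000 ≈ 0.01400.
Coefficient of coincidence = 0.01400/0.02688 ≈ 0.521.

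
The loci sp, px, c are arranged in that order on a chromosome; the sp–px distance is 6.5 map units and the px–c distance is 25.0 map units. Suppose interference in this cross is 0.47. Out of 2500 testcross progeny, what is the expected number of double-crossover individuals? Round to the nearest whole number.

22

Map distances give recombination frequencies of 0.065 and 0.250 for the two intervals.
With interference 0.47 (so coincidence = 0.53), expected double-crossover frequency = 0.065 × 0.250 × 0.53 = 0.00861.
Expected number = 0.00861 × 2500 = 21.53 ≈ 22.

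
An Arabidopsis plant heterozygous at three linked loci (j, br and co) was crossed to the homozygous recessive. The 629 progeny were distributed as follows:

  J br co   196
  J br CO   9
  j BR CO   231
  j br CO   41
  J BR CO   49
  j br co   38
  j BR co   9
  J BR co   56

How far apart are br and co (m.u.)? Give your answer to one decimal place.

18.3 m.u.

The two most frequent reciprocal classes, J br co and j BR CO, are the parental types, so the F1 was J br co / j BR CO.
The two rarest classes, J br CO and j BR co, are the double crossovers. Comparing them with the parentals, only the co allele has switched, so co is the middle locus and the order is br – co – j.
Crossovers in the br–co interval produce the single-crossover classes J BR co and j br CO (56 + 41 = 97) plus the double crossovers (18).
RF(br–co) = (97 + 18) / 629 = 115/629 = 0.1828 → 18.3 m.u.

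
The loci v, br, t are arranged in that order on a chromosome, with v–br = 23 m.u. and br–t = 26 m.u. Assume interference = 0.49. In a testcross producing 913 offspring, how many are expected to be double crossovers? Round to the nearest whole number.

28

Map distances give recombination frequencies of 0.230 and 0.260 for the two intervals.
With interference 0.49 (so coincidence = 0.51), expected double-crossover frequency = 0.230 × 0.260 × 0.51 = 0.03050.
Expected number = 0.03050 × 913 = 27.84 ≈ 28.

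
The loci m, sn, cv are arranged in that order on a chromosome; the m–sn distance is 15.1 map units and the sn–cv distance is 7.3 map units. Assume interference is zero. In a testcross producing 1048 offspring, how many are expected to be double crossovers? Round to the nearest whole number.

12

Map distances give recombination frequencies of 0.151 and 0.073 for the two intervals.
With no interference, expected double-crossover frequency = 0.151 × 0.073 = 0.01102.
Expected number = 0.01102 × 1048 = 11.55 ≈ 12.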